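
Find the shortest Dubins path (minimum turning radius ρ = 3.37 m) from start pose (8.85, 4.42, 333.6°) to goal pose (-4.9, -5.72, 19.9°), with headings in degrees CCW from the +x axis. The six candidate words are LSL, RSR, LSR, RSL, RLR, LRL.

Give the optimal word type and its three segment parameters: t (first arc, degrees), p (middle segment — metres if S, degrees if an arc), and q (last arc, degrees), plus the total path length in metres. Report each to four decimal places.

RSR: t = 110.7796°, p = 15.1393 m, q = 202.9204°, L = 33.5904 m

Let ψ = atan2(Δy, Δx) = atan2(-10.14, -13.75) = -143.5929° be the start→goal bearing.
Normalize: d = |goal − start| / ρ = 17.084557/3.37 = 5.069602, α = (θ_start − ψ) mod 360° = 117.1929° = 2.045402 rad, β = (θ_goal − ψ) mod 360° = 163.4929° = 2.853490 rad.
Common terms: sin α = 0.889473, cos α = -0.456988, sin β = 0.284134, cos β = -0.958785, cos(α−β) = 0.690882, d² = 25.700860. Work in radians in the unit-radius frame; every candidate has L = ρ·(t + p + q).
LSL: p² = 2 + d² − 2cos(α−β) + 2d(sin α − sin β) = 32.456750; p = √p² = 5.697083; φ = atan2(cos β − cos α, d + sin α − sin β) = -0.088194 rad; t = (φ − α) mod 2π = 4.149589 rad, q = (β − φ) mod 2π = 2.941683 rad → L = 3.37·(4.149589 + 5.697083 + 2.941683) = 3.37·12.788355 = 43.096758 m
RSR: p² = 2 + d² − 2cos(α−β) + 2d(sin β − sin α) = 20.181441; p = √p² = 4.492376; φ = atan2(cos α − cos β, d − sin α + sin β) = 0.111933 rad; t = (α − φ) mod 2π = 1.933469 rad, q = (φ − β) mod 2π = 3.541629 rad → L = 3.37·(1.933469 + 4.492376 + 3.541629) = 3.37·9.967474 = 33.590386 m
LSR: p² = d² − 2 + 2cos(α−β) + 2d(sin α + sin β) = 36.982064; p = √p² = 6.081288; φ = atan2(−cos α − cos β, d + sin α + sin β) − atan2(−2, p) = 0.540734 rad; t = (φ − α) mod 2π = 4.778517 rad, q = (φ − β) mod 2π = 3.970429 rad → L = 3.37·(4.778517 + 6.081288 + 3.970429) = 3.37·14.830234 = 49.977889 m
RSL: p² = d² − 2 + 2cos(α−β) − 2d(sin α + sin β) = 13.183187; p = √p² = 3.630866; φ = atan2(cos α + cos β, d − sin α − sin β) − atan2(2, p) = -0.852037 rad; t = (α − φ) mod 2π = 2.897440 rad, q = (β − φ) mod 2π = 3.705527 rad → L = 3.37·(2.897440 + 3.630866 + 3.705527) = 3.37·10.233832 = 34.488015 m
RLR: c = (6 − d² + 2cos(α−β) + 2d(sin α − sin β))/8 = -1.522680, |c| > 1 → infeasible
LRL: c = (6 − d² + 2cos(α−β) − 2d(sin α − sin β))/8 = -3.057094, |c| > 1 → infeasible
Shortest: RSR with L = 33.590386 m ≈ 33.5904 m
Convert RSR to answer units (arcs ×180/π): t = 1.933469·180/π = 110.7796°, p = ρ·p = 3.37·4.492376 = 15.1393 m, q = 3.541629·180/π = 202.9204°, L = 33.5904 m.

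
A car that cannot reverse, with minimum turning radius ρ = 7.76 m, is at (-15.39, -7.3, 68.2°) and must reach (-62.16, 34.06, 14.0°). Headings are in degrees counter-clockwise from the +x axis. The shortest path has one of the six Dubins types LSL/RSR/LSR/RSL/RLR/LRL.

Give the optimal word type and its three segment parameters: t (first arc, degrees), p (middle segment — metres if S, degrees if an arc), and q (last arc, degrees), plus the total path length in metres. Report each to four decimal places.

Let ψ = atan2(Δy, Δx) = atan2(41.36, -46.77) = 138.5128° be the start→goal bearing.
Normalize: d = |goal − start| / ρ = 62.434626/7.76 = 8.045699, α = (θ_start − ψ) mod 360° = 289.6872° = 5.055996 rad, β = (θ_goal − ψ) mod 360° = 235.4872° = 4.110027 rad.
Common terms: sin α = -0.941546, cos α = 0.336885, sin β = -0.824000, cos β = -0.566590, cos(α−β) = 0.584958, d² = 64.733276. Work in radians in the unit-radius frame; every candidate has L = ρ·(t + p + q).
LSL: p² = 2 + d² − 2cos(α−β) + 2d(sin α − sin β) = 63.671882; p = √p² = 7.979466; φ = atan2(cos β − cos α, d + sin α − sin β) = -0.113468 rad; t = (φ − α) mod 2π = 1.113721 rad, q = (β − φ) mod 2π = 4.223496 rad → L = 7.76·(1.113721 + 7.979466 + 4.223496) = 7.76·13.316683 = 103.337461 m
RSR: p² = 2 + d² − 2cos(α−β) + 2d(sin β − sin α) = 67.454839; p = √p² = 8.213089; φ = atan2(cos α − cos β, d − sin α + sin β) = 0.110227 rad; t = (α − φ) mod 2π = 4.945768 rad, q = (φ − β) mod 2π = 2.283385 rad → L = 7.76·(4.945768 + 8.213089 + 2.283385) = 7.76·15.442243 = 119.831808 m
LSR: p² = d² − 2 + 2cos(α−β) + 2d(sin α + sin β) = 35.493095; p = √p² = 5.957608; φ = atan2(−cos α − cos β, d + sin α + sin β) − atan2(−2, p) = 0.360444 rad; t = (φ − α) mod 2π = 1.587633 rad, q = (φ − β) mod 2π = 2.533602 rad → L = 7.76·(1.587633 + 5.957608 + 2.533602) = 7.76·10.078843 = 78.211824 m
RSL: p² = d² − 2 + 2cos(α−β) − 2d(sin α + sin β) = 92.313287; p = √p² = 9.607980; φ = atan2(cos α + cos β, d − sin α − sin β) − atan2(2, p) = -0.228638 rad; t = (α − φ) mod 2π = 5.284633 rad, q = (β − φ) mod 2π = 4.338665 rad → L = 7.76·(5.284633 + 9.607980 + 4.338665) = 7.76·19.231279 = 149.234723 m
RLR: c = (6 − d² + 2cos(α−β) + 2d(sin α − sin β))/8 = -7.431855, |c| > 1 → infeasible
LRL: c = (6 − d² + 2cos(α−β) − 2d(sin α − sin β))/8 = -6.958985, |c| > 1 → infeasible
Shortest: LSR with L = 78.211824 m ≈ 78.2118 m
Convert LSR to answer units (arcs ×180/π): t = 1.587633·180/π = 90.9647°, p = ρ·p = 7.76·5.957608 = 46.2310 m, q = 2.533602·180/π = 145.1647°, L = 78.2118 m.

LSR: t = 90.9647°, p = 46.2310 m, q = 145.1647°, L = 78.2118 m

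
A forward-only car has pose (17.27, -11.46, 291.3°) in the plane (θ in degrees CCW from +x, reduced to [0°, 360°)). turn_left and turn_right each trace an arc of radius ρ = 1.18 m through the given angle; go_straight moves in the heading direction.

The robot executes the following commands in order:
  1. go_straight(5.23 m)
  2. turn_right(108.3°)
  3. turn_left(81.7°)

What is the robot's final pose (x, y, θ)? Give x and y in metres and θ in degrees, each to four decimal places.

(17.0190, -19.0091, 264.7000°)

set_pose: (x, y, θ) = (17.2700, -11.4600, 291.3000°), ρ = 1.18
go_straight(5.23): x += 5.23·cos θ, y += 5.23·sin θ → (19.1698, -16.3327, 291.3000°)
turn_right(108.3°): centre at ρ to the right, rotate −108.3° → (18.1322, -17.9398, 183.0000°)
turn_left(81.7°): centre at ρ to the left, rotate +81.7° → (17.0190, -19.0091, 264.7000°)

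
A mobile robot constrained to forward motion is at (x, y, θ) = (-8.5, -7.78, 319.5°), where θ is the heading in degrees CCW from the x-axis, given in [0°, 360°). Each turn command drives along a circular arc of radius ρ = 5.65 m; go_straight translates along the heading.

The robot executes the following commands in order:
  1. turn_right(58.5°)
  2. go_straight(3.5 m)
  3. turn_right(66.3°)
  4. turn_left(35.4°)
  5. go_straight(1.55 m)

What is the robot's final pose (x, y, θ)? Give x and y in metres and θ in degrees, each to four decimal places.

set_pose: (x, y, θ) = (-8.5000, -7.7800, 319.5000°), ρ = 5.65
turn_right(58.5°): centre at ρ to the right, rotate −58.5° → (-6.5889, -12.9601, 261.0000°)
go_straight(3.5): x += 3.5·cos θ, y += 3.5·sin θ → (-7.1365, -16.4171, 261.0000°)
turn_right(66.3°): centre at ρ to the right, rotate −66.3° → (-11.2832, -20.9983, 194.7000°)
turn_left(35.4°): centre at ρ to the left, rotate +35.4° → (-14.1839, -22.8391, 230.1000°)
go_straight(1.55): x += 1.55·cos θ, y += 1.55·sin θ → (-15.1782, -24.0282, 230.1000°)

(-15.1782, -24.0282, 230.1000°)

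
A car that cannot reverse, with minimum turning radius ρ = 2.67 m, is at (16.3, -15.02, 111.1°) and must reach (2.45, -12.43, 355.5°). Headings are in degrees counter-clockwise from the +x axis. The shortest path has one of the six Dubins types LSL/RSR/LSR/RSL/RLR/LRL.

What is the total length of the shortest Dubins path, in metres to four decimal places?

24.1528 m

Let ψ = atan2(Δy, Δx) = atan2(2.59, -13.85) = 169.4078° be the start→goal bearing.
Normalize: d = |goal − start| / ρ = 14.090089/2.67 = 5.277187, α = (θ_start − ψ) mod 360° = 301.6922° = 5.265522 rad, β = (θ_goal − ψ) mod 360° = 186.0922° = 3.247921 rad.
Common terms: sin α = -0.850883, cos α = 0.525355, sin β = -0.106128, cos β = -0.994352, cos(α−β) = -0.432086, d² = 27.848700. Work in radians in the unit-radius frame; every candidate has L = ρ·(t + p + q).
LSL: p² = 2 + d² − 2cos(α−β) + 2d(sin α − sin β) = 22.852454; p = √p² = 4.780424; φ = atan2(cos β − cos α, d + sin α − sin β) = -0.323516 rad; t = (φ − α) mod 2π = 0.694147 rad, q = (β − φ) mod 2π = 3.571437 rad → L = 2.67·(0.694147 + 4.780424 + 3.571437) = 2.67·9.046009 = 24.152843 m
RSR: p² = 2 + d² − 2cos(α−β) + 2d(sin β − sin α) = 38.573289; p = √p² = 6.210740; φ = atan2(cos α − cos β, d − sin α + sin β) = 0.247200 rad; t = (α − φ) mod 2π = 5.018322 rad, q = (φ − β) mod 2π = 3.282464 rad → L = 2.67·(5.018322 + 6.210740 + 3.282464) = 2.67·14.511526 = 38.745774 m
LSR: p² = d² − 2 + 2cos(α−β) + 2d(sin α + sin β) = 14.883876; p = √p² = 3.857963; φ = atan2(−cos α − cos β, d + sin α + sin β) − atan2(−2, p) = 0.586402 rad; t = (φ − α) mod 2π = 1.604065 rad, q = (φ − β) mod 2π = 3.621666 rad → L = 2.67·(1.604065 + 3.857963 + 3.621666) = 2.67·9.083694 = 24.253463 m
RSL: p² = d² − 2 + 2cos(α−β) − 2d(sin α + sin β) = 35.085182; p = √p² = 5.923275; φ = atan2(cos α + cos β, d − sin α − sin β) − atan2(2, p) = -0.400720 rad; t = (α − φ) mod 2π = 5.666242 rad, q = (β − φ) mod 2π = 3.648641 rad → L = 2.67·(5.666242 + 5.923275 + 3.648641) = 2.67·15.238157 = 40.685880 m
RLR: c = (6 − d² + 2cos(α−β) + 2d(sin α − sin β))/8 = -3.821661, |c| > 1 → infeasible
LRL: c = (6 − d² + 2cos(α−β) − 2d(sin α − sin β))/8 = -1.856557, |c| > 1 → infeasible
Shortest: LSL with L = 24.152843 m ≈ 24.1528 m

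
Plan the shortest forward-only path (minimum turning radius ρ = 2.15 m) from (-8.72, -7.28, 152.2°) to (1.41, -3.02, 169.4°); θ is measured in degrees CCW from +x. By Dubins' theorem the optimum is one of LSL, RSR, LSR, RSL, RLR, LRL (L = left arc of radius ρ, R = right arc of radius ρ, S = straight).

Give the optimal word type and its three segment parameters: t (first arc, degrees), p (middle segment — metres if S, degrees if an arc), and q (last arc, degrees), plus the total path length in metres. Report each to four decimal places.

Let ψ = atan2(Δy, Δx) = atan2(4.26, 10.13) = 22.8084° be the start→goal bearing.
Normalize: d = |goal − start| / ρ = 10.989290/2.15 = 5.111298, α = (θ_start − ψ) mod 360° = 129.3916° = 2.258310 rad, β = (θ_goal − ψ) mod 360° = 146.5916° = 2.558507 rad.
Common terms: sin α = 0.772826, cos α = -0.634618, sin β = 0.550603, cos β = -0.834767, cos(α−β) = 0.955278, d² = 26.125365. Work in radians in the unit-radius frame; every candidate has L = ρ·(t + p + q).
LSL: p² = 2 + d² − 2cos(α−β) + 2d(sin α − sin β) = 28.486511; p = √p² = 5.337276; φ = atan2(cos β − cos α, d + sin α − sin β) = -0.037509 rad; t = (φ − α) mod 2π = 3.987366 rad, q = (β − φ) mod 2π = 2.596016 rad → L = 2.15·(3.987366 + 5.337276 + 2.596016) = 2.15·11.920658 = 25.629414 m
RSR: p² = 2 + d² − 2cos(α−β) + 2d(sin β − sin α) = 23.943106; p = √p² = 4.893169; φ = atan2(cos α − cos β, d − sin α + sin β) = 0.040915 rad; t = (α − φ) mod 2π = 2.217395 rad, q = (φ − β) mod 2π = 3.765594 rad → L = 2.15·(2.217395 + 4.893169 + 3.765594) = 2.15·10.876158 = 23.383740 m
LSR: p² = d² − 2 + 2cos(α−β) + 2d(sin α + sin β) = 39.564799; p = √p² = 6.290056; φ = atan2(−cos α − cos β, d + sin α + sin β) − atan2(−2, p) = 0.532356 rad; t = (φ − α) mod 2π = 4.557232 rad, q = (φ − β) mod 2π = 4.257035 rad → L = 2.15·(4.557232 + 6.290056 + 4.257035) = 2.15·15.104322 = 32.474293 m
RSL: p² = d² − 2 + 2cos(α−β) − 2d(sin α + sin β) = 12.507044; p = √p² = 3.536530; φ = atan2(cos α + cos β, d − sin α − sin β) − atan2(2, p) = -0.884734 rad; t = (α − φ) mod 2π = 3.143044 rad, q = (β − φ) mod 2π = 3.443240 rad → L = 2.15·(3.143044 + 3.536530 + 3.443240) = 2.15·10.122814 = 21.764050 m
RLR: c = (6 − d² + 2cos(α−β) + 2d(sin α − sin β))/8 = -1.992888, |c| > 1 → infeasible
LRL: c = (6 − d² + 2cos(α−β) − 2d(sin α − sin β))/8 = -2.560814, |c| > 1 → infeasible
Shortest: RSL with L = 21.764050 m ≈ 21.7640 m
Convert RSL to answer units (arcs ×180/π): t = 3.143044·180/π = 180.0831°, p = ρ·p = 2.15·3.536530 = 7.6035 m, q = 3.443240·180/π = 197.2831°, L = 21.7640 m.

RSL: t = 180.0831°, p = 7.6035 m, q = 197.2831°, L = 21.7640 m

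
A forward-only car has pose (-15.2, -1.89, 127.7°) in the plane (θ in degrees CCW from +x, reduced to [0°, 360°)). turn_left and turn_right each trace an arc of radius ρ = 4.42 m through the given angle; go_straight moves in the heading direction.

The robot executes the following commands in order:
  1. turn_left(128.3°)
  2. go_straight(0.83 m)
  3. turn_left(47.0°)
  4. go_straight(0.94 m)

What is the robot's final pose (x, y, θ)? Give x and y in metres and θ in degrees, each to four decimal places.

set_pose: (x, y, θ) = (-15.2000, -1.8900, 127.7000°), ρ = 4.42
turn_left(128.3°): centre at ρ to the left, rotate +128.3° → (-22.9859, -3.5237, 256.0000°)
go_straight(0.83): x += 0.83·cos θ, y += 0.83·sin θ → (-23.1867, -4.3290, 256.0000°)
turn_left(47.0°): centre at ρ to the left, rotate +47.0° → (-22.6049, -7.8056, 303.0000°)
go_straight(0.94): x += 0.94·cos θ, y += 0.94·sin θ → (-22.0930, -8.5939, 303.0000°)

(-22.0930, -8.5939, 303.0000°)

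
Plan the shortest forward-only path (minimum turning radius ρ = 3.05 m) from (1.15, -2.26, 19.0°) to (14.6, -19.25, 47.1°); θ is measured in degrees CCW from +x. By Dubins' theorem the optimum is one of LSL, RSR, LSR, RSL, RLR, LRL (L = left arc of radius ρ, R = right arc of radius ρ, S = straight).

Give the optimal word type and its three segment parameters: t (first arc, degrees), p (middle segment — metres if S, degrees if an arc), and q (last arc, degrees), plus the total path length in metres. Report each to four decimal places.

RSL: t = 91.3735°, p = 14.5607 m, q = 119.4735°, L = 25.7847 m

Let ψ = atan2(Δy, Δx) = atan2(-16.99, 13.45) = -51.6334° be the start→goal bearing.
Normalize: d = |goal − start| / ρ = 21.669393/3.05 = 7.104719, α = (θ_start − ψ) mod 360° = 70.6334° = 1.232785 rad, β = (θ_goal − ψ) mod 360° = 98.7334° = 1.723223 rad.
Common terms: sin α = 0.943416, cos α = 0.331612, sin β = 0.988406, cos β = -0.151837, cos(α−β) = 0.882127, d² = 50.477033. Work in radians in the unit-radius frame; every candidate has L = ρ·(t + p + q).
LSL: p² = 2 + d² − 2cos(α−β) + 2d(sin α − sin β) = 50.073502; p = √p² = 7.076263; φ = atan2(cos β − cos α, d + sin α − sin β) = -0.068373 rad; t = (φ − α) mod 2π = 4.982027 rad, q = (β − φ) mod 2π = 1.791596 rad → L = 3.05·(4.982027 + 7.076263 + 1.791596) = 3.05·13.849886 = 42.242153 m
RSR: p² = 2 + d² − 2cos(α−β) + 2d(sin β − sin α) = 51.352056; p = √p² = 7.166035; φ = atan2(cos α − cos β, d − sin α + sin β) = 0.067515 rad; t = (α − φ) mod 2π = 1.165270 rad, q = (φ − β) mod 2π = 4.627478 rad → L = 3.05·(1.165270 + 7.166035 + 4.627478) = 3.05·12.958783 = 39.524287 m
LSR: p² = d² − 2 + 2cos(α−β) + 2d(sin α + sin β) = 77.691386; p = √p² = 8.814272; φ = atan2(−cos α − cos β, d + sin α + sin β) − atan2(−2, p) = 0.203235 rad; t = (φ − α) mod 2π = 5.253635 rad, q = (φ − β) mod 2π = 4.763198 rad → L = 3.05·(5.253635 + 8.814272 + 4.763198) = 3.05·18.831105 = 57.434870 m
RSL: p² = d² − 2 + 2cos(α−β) − 2d(sin α + sin β) = 22.791187; p = √p² = 4.774012; φ = atan2(cos α + cos β, d − sin α − sin β) − atan2(2, p) = -0.361983 rad; t = (α − φ) mod 2π = 1.594768 rad, q = (β − φ) mod 2π = 2.085206 rad → L = 3.05·(1.594768 + 4.774012 + 2.085206) = 3.05·8.453985 = 25.784655 m
RLR: c = (6 − d² + 2cos(α−β) + 2d(sin α − sin β))/8 = -5.419007, |c| > 1 → infeasible
LRL: c = (6 − d² + 2cos(α−β) − 2d(sin α − sin β))/8 = -5.259188, |c| > 1 → infeasible
Shortest: RSL with L = 25.784655 m ≈ 25.7847 m
Convert RSL to answer units (arcs ×180/π): t = 1.594768·180/π = 91.3735°, p = ρ·p = 3.05·4.774012 = 14.5607 m, q = 2.085206·180/π = 119.4735°, L = 25.7847 m.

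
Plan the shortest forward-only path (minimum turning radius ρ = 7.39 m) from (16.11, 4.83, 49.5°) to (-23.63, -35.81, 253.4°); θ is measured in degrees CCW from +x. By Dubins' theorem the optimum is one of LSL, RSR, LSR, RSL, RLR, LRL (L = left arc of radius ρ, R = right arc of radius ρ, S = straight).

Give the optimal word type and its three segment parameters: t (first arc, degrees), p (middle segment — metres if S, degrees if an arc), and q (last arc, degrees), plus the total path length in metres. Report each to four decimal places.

LSL: t = 190.8763°, p = 54.7006 m, q = 13.0237°, L = 80.9995 m

Let ψ = atan2(Δy, Δx) = atan2(-40.64, -39.74) = -134.3585° be the start→goal bearing.
Normalize: d = |goal − start| / ρ = 56.840806/7.39 = 7.691584, α = (θ_start − ψ) mod 360° = 183.8585° = 3.208936 rad, β = (θ_goal − ψ) mod 360° = 27.7585° = 0.484477 rad.
Common terms: sin α = -0.067293, cos α = -0.997733, sin β = 0.465746, cos β = 0.884919, cos(α−β) = -0.914254, d² = 59.160464. Work in radians in the unit-radius frame; every candidate has L = ρ·(t + p + q).
LSL: p² = 2 + d² − 2cos(α−β) + 2d(sin α − sin β) = 54.789154; p = √p² = 7.401970; φ = atan2(cos β − cos α, d + sin α − sin β) = 0.257170 rad; t = (φ − α) mod 2π = 3.331419 rad, q = (β − φ) mod 2π = 0.227307 rad → L = 7.39·(3.331419 + 7.401970 + 0.227307) = 7.39·10.960696 = 80.999543 m
RSR: p² = 2 + d² − 2cos(α−β) + 2d(sin β − sin α) = 71.188791; p = √p² = 8.437345; φ = atan2(cos α − cos β, d − sin α + sin β) = -0.225028 rad; t = (α − φ) mod 2π = 3.433964 rad, q = (φ − β) mod 2π = 5.573681 rad → L = 7.39·(3.433964 + 8.437345 + 5.573681) = 7.39·17.444989 = 128.918471 m
LSR: p² = d² − 2 + 2cos(α−β) + 2d(sin α + sin β) = 61.461429; p = √p² = 7.839734; φ = atan2(−cos α − cos β, d + sin α + sin β) − atan2(−2, p) = 0.263727 rad; t = (φ − α) mod 2π = 3.337976 rad, q = (φ − β) mod 2π = 6.062435 rad → L = 7.39·(3.337976 + 7.839734 + 6.062435) = 7.39·17.240145 = 127.404672 m
RSL: p² = d² − 2 + 2cos(α−β) − 2d(sin α + sin β) = 49.202484; p = √p² = 7.014448; φ = atan2(cos α + cos β, d − sin α − sin β) − atan2(2, p) = -0.293223 rad; t = (α − φ) mod 2π = 3.502159 rad, q = (β − φ) mod 2π = 0.777700 rad → L = 7.39·(3.502159 + 7.014448 + 0.777700) = 7.39·11.294307 = 83.464931 m
RLR: c = (6 − d² + 2cos(α−β) + 2d(sin α − sin β))/8 = -7.898599, |c| > 1 → infeasible
LRL: c = (6 − d² + 2cos(α−β) − 2d(sin α − sin β))/8 = -5.848644, |c| > 1 → infeasible
Shortest: LSL with L = 80.999543 m ≈ 80.9995 m
Convert LSL to answer units (arcs ×180/π): t = 3.331419·180/π = 190.8763°, p = ρ·p = 7.39·7.401970 = 54.7006 m, q = 0.227307·180/π = 13.0237°, L = 80.9995 m.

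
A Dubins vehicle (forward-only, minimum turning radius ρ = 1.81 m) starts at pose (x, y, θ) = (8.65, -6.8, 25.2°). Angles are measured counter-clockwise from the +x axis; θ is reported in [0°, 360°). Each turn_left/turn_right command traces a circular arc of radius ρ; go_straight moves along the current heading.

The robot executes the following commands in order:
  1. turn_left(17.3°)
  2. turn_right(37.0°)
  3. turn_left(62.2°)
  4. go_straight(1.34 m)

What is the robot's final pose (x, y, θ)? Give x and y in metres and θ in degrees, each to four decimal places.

(12.1611, -3.6749, 67.7000°)

set_pose: (x, y, θ) = (8.6500, -6.8000, 25.2000°), ρ = 1.81
turn_left(17.3°): centre at ρ to the left, rotate +17.3° → (9.1022, -6.4967, 42.5000°)
turn_right(37.0°): centre at ρ to the right, rotate −37.0° → (10.1515, -6.0295, 5.5000°)
turn_left(62.2°): centre at ρ to the left, rotate +62.2° → (11.6526, -4.9147, 67.7000°)
go_straight(1.34): x += 1.34·cos θ, y += 1.34·sin θ → (12.1611, -3.6749, 67.7000°)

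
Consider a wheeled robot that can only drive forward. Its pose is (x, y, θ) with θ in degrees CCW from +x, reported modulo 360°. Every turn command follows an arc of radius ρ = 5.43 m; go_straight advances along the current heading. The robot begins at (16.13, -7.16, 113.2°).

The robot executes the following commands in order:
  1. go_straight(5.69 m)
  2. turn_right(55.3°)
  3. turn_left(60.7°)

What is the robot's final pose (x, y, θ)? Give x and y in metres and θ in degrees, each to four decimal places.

set_pose: (x, y, θ) = (16.1300, -7.1600, 113.2000°), ρ = 5.43
go_straight(5.69): x += 5.69·cos θ, y += 5.69·sin θ → (13.8885, -1.9301, 113.2000°)
turn_right(55.3°): centre at ρ to the right, rotate −55.3° → (14.2795, 3.0945, 57.9000°)
turn_left(60.7°): centre at ρ to the left, rotate +60.7° → (14.4471, 8.5793, 118.6000°)

(14.4471, 8.5793, 118.6000°)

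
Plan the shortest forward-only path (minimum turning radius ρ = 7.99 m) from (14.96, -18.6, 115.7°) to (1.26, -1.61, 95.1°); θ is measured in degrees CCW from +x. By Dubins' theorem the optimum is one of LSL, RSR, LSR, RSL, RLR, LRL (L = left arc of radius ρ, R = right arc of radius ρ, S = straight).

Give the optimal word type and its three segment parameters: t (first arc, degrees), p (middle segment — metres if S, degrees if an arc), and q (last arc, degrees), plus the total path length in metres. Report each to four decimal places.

LSR: t = 19.2301°, p = 13.9546 m, q = 39.8301°, L = 22.1907 m

Let ψ = atan2(Δy, Δx) = atan2(16.99, -13.70) = 128.8812° be the start→goal bearing.
Normalize: d = |goal − start| / ρ = 21.825446/7.99 = 2.731595, α = (θ_start − ψ) mod 360° = 346.8188° = 6.053130 rad, β = (θ_goal − ψ) mod 360° = 326.2188° = 5.693592 rad.
Common terms: sin α = -0.228031, cos α = 0.973654, sin β = -0.556023, cos β = 0.831167, cos(α−β) = 0.936060, d² = 7.461613. Work in radians in the unit-radius frame; every candidate has L = ρ·(t + p + q).
LSL: p² = 2 + d² − 2cos(α−β) + 2d(sin α − sin β) = 9.381374; p = √p² = 3.062903; φ = atan2(cos β − cos α, d + sin α − sin β) = -0.046537 rad; t = (φ − α) mod 2π = 0.183518 rad, q = (β − φ) mod 2π = 5.740129 rad → L = 7.99·(0.183518 + 3.062903 + 5.740129) = 7.99·8.986550 = 71.802537 m
RSR: p² = 2 + d² − 2cos(α−β) + 2d(sin β − sin α) = 5.797613; p = √p² = 2.407823; φ = atan2(cos α − cos β, d − sin α + sin β) = 0.059211 rad; t = (α − φ) mod 2π = 5.993919 rad, q = (φ − β) mod 2π = 0.648804 rad → L = 7.99·(5.993919 + 2.407823 + 0.648804) = 7.99·9.050547 = 72.313867 m
LSR: p² = d² − 2 + 2cos(α−β) + 2d(sin α + sin β) = 3.050293; p = √p² = 1.746509; φ = atan2(−cos α − cos β, d + sin α + sin β) − atan2(−2, p) = 0.105574 rad; t = (φ − α) mod 2π = 0.335629 rad, q = (φ − β) mod 2π = 0.695167 rad → L = 7.99·(0.335629 + 1.746509 + 0.695167) = 7.99·2.777306 = 22.190672 m
RSL: p² = d² − 2 + 2cos(α−β) − 2d(sin α + sin β) = 11.617170; p = √p² = 3.408397; φ = atan2(cos α + cos β, d − sin α − sin β) − atan2(2, p) = -0.056362 rad; t = (α − φ) mod 2π = 6.109492 rad, q = (β − φ) mod 2π = 5.749954 rad → L = 7.99·(6.109492 + 3.408397 + 5.749954) = 7.99·15.267844 = 121.990071 m
RLR: c = (6 − d² + 2cos(α−β) + 2d(sin α − sin β))/8 = 0.275298; p = 2π − arccos c = 4.991289 rad; φ = atan2(cos α − cos β, d − sin α + sin β) = 0.059211 rad; t = (α − φ + p/2) mod 2π = 2.206378 rad, q = (α − β − t + p) mod 2π = 3.144449 rad → L = 7.99·(2.206378 + 4.991289 + 3.144449) = 7.99·10.342116 = 82.633505 m
LRL: c = (6 − d² + 2cos(α−β) − 2d(sin α − sin β))/8 = -0.172672; p = 2π − arccos c = 4.538847 rad; φ = atan2(cos β − cos α, d + sin α − sin β) = -0.046537 rad; t = (φ − α + p/2) mod 2π = 2.452942 rad, q = (β − α − t + p) mod 2π = 1.726368 rad → L = 7.99·(2.452942 + 4.538847 + 1.726368) = 7.99·8.718157 = 69.658076 m
Shortest: LSR with L = 22.190672 m ≈ 22.1907 m
Convert LSR to answer units (arcs ×180/π): t = 0.335629·180/π = 19.2301°, p = ρ·p = 7.99·1.746509 = 13.9546 m, q = 0.695167·180/π = 39.8301°, L = 22.1907 m.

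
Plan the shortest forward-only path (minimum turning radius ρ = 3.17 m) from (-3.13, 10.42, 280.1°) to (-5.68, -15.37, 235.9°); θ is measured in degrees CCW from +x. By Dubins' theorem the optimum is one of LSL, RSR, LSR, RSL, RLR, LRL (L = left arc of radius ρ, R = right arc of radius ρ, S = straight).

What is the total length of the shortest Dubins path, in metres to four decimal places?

25.9921 m

Let ψ = atan2(Δy, Δx) = atan2(-25.79, -2.55) = -95.6468° be the start→goal bearing.
Normalize: d = |goal − start| / ρ = 25.915760/3.17 = 8.175319, α = (θ_start − ψ) mod 360° = 15.7468° = 0.274833 rad, β = (θ_goal − ψ) mod 360° = 331.5468° = 5.786583 rad.
Common terms: sin α = 0.271387, cos α = 0.962470, sin β = -0.476441, cos β = 0.879207, cos(α−β) = 0.716911, d² = 66.835833. Work in radians in the unit-radius frame; every candidate has L = ρ·(t + p + q).
LSL: p² = 2 + d² − 2cos(α−β) + 2d(sin α − sin β) = 79.629467; p = √p² = 8.923534; φ = atan2(cos β − cos α, d + sin α − sin β) = -0.009331 rad; t = (φ − α) mod 2π = 5.999021 rad, q = (β − φ) mod 2π = 5.795914 rad → L = 3.17·(5.999021 + 8.923534 + 5.795914) = 3.17·20.718470 = 65.677548 m
RSR: p² = 2 + d² − 2cos(α−β) + 2d(sin β − sin α) = 55.174556; p = √p² = 7.427958; φ = atan2(cos α − cos β, d − sin α + sin β) = 0.011210 rad; t = (α − φ) mod 2π = 0.263624 rad, q = (φ − β) mod 2π = 0.507812 rad → L = 3.17·(0.263624 + 7.427958 + 0.507812) = 3.17·8.199393 = 25.992077 m
LSR: p² = d² − 2 + 2cos(α−β) + 2d(sin α + sin β) = 62.916888; p = √p² = 7.932017; φ = atan2(−cos α − cos β, d + sin α + sin β) − atan2(−2, p) = 0.019911 rad; t = (φ − α) mod 2π = 6.028263 rad, q = (φ − β) mod 2π = 0.516513 rad → L = 3.17·(6.028263 + 7.932017 + 0.516513) = 3.17·14.476793 = 45.891434 m
RSL: p² = d² − 2 + 2cos(α−β) − 2d(sin α + sin β) = 69.622420; p = √p² = 8.344005; φ = atan2(cos α + cos β, d − sin α − sin β) − atan2(2, p) = -0.018933 rad; t = (α − φ) mod 2π = 0.293766 rad, q = (β − φ) mod 2π = 5.805516 rad → L = 3.17·(0.293766 + 8.344005 + 5.805516) = 3.17·14.443287 = 45.785220 m
RLR: c = (6 − d² + 2cos(α−β) + 2d(sin α − sin β))/8 = -5.896820, |c| > 1 → infeasible
LRL: c = (6 − d² + 2cos(α−β) − 2d(sin α − sin β))/8 = -8.953683, |c| > 1 → infeasible
Shortest: RSR with L = 25.992077 m ≈ 25.9921 m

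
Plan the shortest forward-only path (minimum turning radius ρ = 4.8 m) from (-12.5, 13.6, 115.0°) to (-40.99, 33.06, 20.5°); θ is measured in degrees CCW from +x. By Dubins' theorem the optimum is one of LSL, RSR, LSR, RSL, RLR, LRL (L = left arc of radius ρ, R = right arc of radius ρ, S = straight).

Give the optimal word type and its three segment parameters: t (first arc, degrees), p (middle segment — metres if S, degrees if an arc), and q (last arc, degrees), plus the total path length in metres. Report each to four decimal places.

Let ψ = atan2(Δy, Δx) = atan2(19.46, -28.49) = 145.6651° be the start→goal bearing.
Normalize: d = |goal − start| / ρ = 34.501764/4.8 = 7.187867, α = (θ_start − ψ) mod 360° = 329.3349° = 5.747978 rad, β = (θ_goal − ψ) mod 360° = 234.8349° = 4.098642 rad.
Common terms: sin α = -0.510019, cos α = 0.860163, sin β = -0.817496, cos β = -0.575934, cos(α−β) = -0.078459, d² = 51.665438. Work in radians in the unit-radius frame; every candidate has L = ρ·(t + p + q).
LSL: p² = 2 + d² − 2cos(α−β) + 2d(sin α − sin β) = 58.242561; p = √p² = 7.631681; φ = atan2(cos β − cos α, d + sin α − sin β) = -0.189304 rad; t = (φ − α) mod 2π = 0.345903 rad, q = (β − φ) mod 2π = 4.287947 rad → L = 4.8·(0.345903 + 7.631681 + 4.287947) = 4.8·12.265531 = 58.874547 m
RSR: p² = 2 + d² − 2cos(α−β) + 2d(sin β − sin α) = 49.402152; p = √p² = 7.028666; φ = atan2(cos α − cos β, d − sin α + sin β) = 0.205769 rad; t = (α − φ) mod 2π = 5.542209 rad, q = (φ − β) mod 2π = 2.390312 rad → L = 4.8·(5.542209 + 7.028666 + 2.390312) = 4.8·14.961188 = 71.813702 m
LSR: p² = d² − 2 + 2cos(α−β) + 2d(sin α + sin β) = 30.424517; p = √p² = 5.515842; φ = atan2(−cos α − cos β, d + sin α + sin β) − atan2(−2, p) = 0.299386 rad; t = (φ − α) mod 2π = 0.834593 rad, q = (φ − β) mod 2π = 2.483929 rad → L = 4.8·(0.834593 + 5.515842 + 2.483929) = 4.8·8.834364 = 42.404949 m
RSL: p² = d² − 2 + 2cos(α−β) − 2d(sin α + sin β) = 68.592523; p = √p² = 8.282060; φ = atan2(cos α + cos β, d − sin α − sin β) − atan2(2, p) = -0.203584 rad; t = (α − φ) mod 2π = 5.951562 rad, q = (β − φ) mod 2π = 4.302226 rad → L = 4.8·(5.951562 + 8.282060 + 4.302226) = 4.8·18.535848 = 88.972070 m
RLR: c = (6 − d² + 2cos(α−β) + 2d(sin α − sin β))/8 = -5.175269, |c| > 1 → infeasible
LRL: c = (6 − d² + 2cos(α−β) − 2d(sin α − sin β))/8 = -6.280320, |c| > 1 → infeasible
Shortest: LSR with L = 42.404949 m ≈ 42.4049 m
Convert LSR to answer units (arcs ×180/π): t = 0.834593·180/π = 47.8187°, p = ρ·p = 4.8·5.515842 = 26.4760 m, q = 2.483929·180/π = 142.3187°, L = 42.4049 m.

LSR: t = 47.8187°, p = 26.4760 m, q = 142.3187°, L = 42.4049 m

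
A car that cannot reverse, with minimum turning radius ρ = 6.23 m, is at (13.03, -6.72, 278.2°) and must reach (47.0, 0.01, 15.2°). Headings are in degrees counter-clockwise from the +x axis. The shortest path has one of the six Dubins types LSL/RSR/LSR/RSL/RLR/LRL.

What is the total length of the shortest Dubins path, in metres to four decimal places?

Let ψ = atan2(Δy, Δx) = atan2(6.73, 33.97) = 11.2061° be the start→goal bearing.
Normalize: d = |goal − start| / ρ = 34.630244/6.23 = 5.558627, α = (θ_start − ψ) mod 360° = 266.9939° = 4.659923 rad, β = (θ_goal − ψ) mod 360° = 3.9939° = 0.069707 rad.
Common terms: sin α = -0.998624, cos α = -0.052442, sin β = 0.069650, cos β = 0.997571, cos(α−β) = -0.121869, d² = 30.898330. Work in radians in the unit-radius frame; every candidate has L = ρ·(t + p + q).
LSL: p² = 2 + d² − 2cos(α−β) + 2d(sin α − sin β) = 21.265794; p = √p² = 4.611485; φ = atan2(cos β − cos α, d + sin α − sin β) = 0.229710 rad; t = (φ − α) mod 2π = 1.852973 rad, q = (β − φ) mod 2π = 6.123182 rad → L = 6.23·(1.852973 + 4.611485 + 6.123182) = 6.23·12.587640 = 78.420995 m
RSR: p² = 2 + d² − 2cos(α−β) + 2d(sin β − sin α) = 45.018344; p = √p² = 6.709571; φ = atan2(cos α − cos β, d − sin α + sin β) = -0.157141 rad; t = (α − φ) mod 2π = 4.817063 rad, q = (φ − β) mod 2π = 6.056338 rad → L = 6.23·(4.817063 + 6.709571 + 6.056338) = 6.23·17.582972 = 109.541917 m
LSR: p² = d² − 2 + 2cos(α−β) + 2d(sin α + sin β) = 18.326956; p = √p² = 4.280999; φ = atan2(−cos α − cos β, d + sin α + sin β) − atan2(−2, p) = 0.235669 rad; t = (φ − α) mod 2π = 1.858932 rad, q = (φ − β) mod 2π = 0.165963 rad → L = 6.23·(1.858932 + 4.280999 + 0.165963) = 6.23·6.305894 = 39.285720 m
RSL: p² = d² − 2 + 2cos(α−β) − 2d(sin α + sin β) = 38.982227; p = √p² = 6.243575; φ = atan2(cos α + cos β, d − sin α − sin β) − atan2(2, p) = -0.165337 rad; t = (α − φ) mod 2π = 4.825260 rad, q = (β − φ) mod 2π = 0.235044 rad → L = 6.23·(4.825260 + 6.243575 + 0.235044) = 6.23·11.303878 = 70.423160 m
RLR: c = (6 − d² + 2cos(α−β) + 2d(sin α − sin β))/8 = -4.627293, |c| > 1 → infeasible
LRL: c = (6 − d² + 2cos(α−β) − 2d(sin α − sin β))/8 = -1.658224, |c| > 1 → infeasible
Shortest: LSR with L = 39.285720 m ≈ 39.2857 m

39.2857 m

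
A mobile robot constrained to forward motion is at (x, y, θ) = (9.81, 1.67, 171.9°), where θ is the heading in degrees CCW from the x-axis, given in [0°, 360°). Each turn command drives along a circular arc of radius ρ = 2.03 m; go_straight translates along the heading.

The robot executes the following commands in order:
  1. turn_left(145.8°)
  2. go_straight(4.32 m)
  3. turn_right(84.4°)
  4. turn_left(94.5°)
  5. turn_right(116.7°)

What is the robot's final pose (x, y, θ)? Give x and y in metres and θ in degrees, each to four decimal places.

(12.1270, -13.8502, 211.1000°)

set_pose: (x, y, θ) = (9.8100, 1.6700, 171.9000°), ρ = 2.03
turn_left(145.8°): centre at ρ to the left, rotate +145.8° → (8.1578, -1.8412, 317.7000°)
go_straight(4.32): x += 4.32·cos θ, y += 4.32·sin θ → (11.3530, -4.7486, 317.7000°)
turn_right(84.4°): centre at ρ to the right, rotate −84.4° → (11.6144, -7.4632, 233.3000°)
turn_left(94.5°): centre at ρ to the left, rotate +94.5° → (12.1602, -10.3942, 327.8000°)
turn_right(116.7°): centre at ρ to the right, rotate −116.7° → (12.1270, -13.8502, 211.1000°)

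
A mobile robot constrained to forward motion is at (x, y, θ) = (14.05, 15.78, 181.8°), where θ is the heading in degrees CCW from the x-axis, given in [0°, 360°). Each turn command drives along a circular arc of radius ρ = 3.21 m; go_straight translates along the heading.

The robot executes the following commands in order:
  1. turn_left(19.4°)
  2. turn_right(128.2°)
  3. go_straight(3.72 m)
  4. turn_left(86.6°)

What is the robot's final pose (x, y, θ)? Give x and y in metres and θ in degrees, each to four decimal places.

(7.8963, 27.0003, 159.6000°)

set_pose: (x, y, θ) = (14.0500, 15.7800, 181.8000°), ρ = 3.21
turn_left(19.4°): centre at ρ to the left, rotate +19.4° → (12.9900, 15.5643, 201.2000°)
turn_right(128.2°): centre at ρ to the right, rotate −128.2° → (8.7595, 19.4956, 73.0000°)
go_straight(3.72): x += 3.72·cos θ, y += 3.72·sin θ → (9.8471, 23.0531, 73.0000°)
turn_left(86.6°): centre at ρ to the left, rotate +86.6° → (7.8963, 27.0003, 159.6000°)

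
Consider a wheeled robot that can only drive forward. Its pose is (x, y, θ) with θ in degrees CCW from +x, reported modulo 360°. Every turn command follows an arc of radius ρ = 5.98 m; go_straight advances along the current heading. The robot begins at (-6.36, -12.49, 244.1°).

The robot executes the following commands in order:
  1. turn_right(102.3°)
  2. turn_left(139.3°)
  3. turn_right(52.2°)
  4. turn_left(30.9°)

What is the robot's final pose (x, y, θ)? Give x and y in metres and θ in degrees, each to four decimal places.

set_pose: (x, y, θ) = (-6.3600, -12.4900, 244.1000°), ρ = 5.98
turn_right(102.3°): centre at ρ to the right, rotate −102.3° → (-15.4374, -14.5773, 141.8000°)
turn_left(139.3°): centre at ρ to the left, rotate +139.3° → (-25.0037, -20.4281, 281.1000°)
turn_right(52.2°): centre at ρ to the right, rotate −52.2° → (-26.3655, -25.5104, 228.9000°)
turn_left(30.9°): centre at ρ to the left, rotate +30.9° → (-27.7447, -28.3826, 259.8000°)

(-27.7447, -28.3826, 259.8000°)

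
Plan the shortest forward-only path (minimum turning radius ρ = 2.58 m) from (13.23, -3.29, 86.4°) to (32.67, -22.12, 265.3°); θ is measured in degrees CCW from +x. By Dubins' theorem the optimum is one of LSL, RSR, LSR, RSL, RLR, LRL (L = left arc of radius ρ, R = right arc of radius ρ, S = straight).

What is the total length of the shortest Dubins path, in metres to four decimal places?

31.4992 m

Let ψ = atan2(Δy, Δx) = atan2(-18.83, 19.44) = -44.0868° be the start→goal bearing.
Normalize: d = |goal − start| / ρ = 27.064414/2.58 = 10.490083, α = (θ_start − ψ) mod 360° = 130.4868° = 2.277425 rad, β = (θ_goal − ψ) mod 360° = 309.3868° = 5.399819 rad.
Common terms: sin α = 0.760555, cos α = -0.649273, sin β = -0.772880, cos β = 0.634553, cos(α−β) = -0.999816, d² = 110.041839. Work in radians in the unit-radius frame; every candidate has L = ρ·(t + p + q).
LSL: p² = 2 + d² − 2cos(α−β) + 2d(sin α − sin β) = 146.213190; p = √p² = 12.091865; φ = atan2(cos β − cos α, d + sin α − sin β) = 0.106373 rad; t = (φ − α) mod 2π = 4.112134 rad, q = (β − φ) mod 2π = 5.293445 rad → L = 2.58·(4.112134 + 12.091865 + 5.293445) = 2.58·21.497444 = 55.463405 m
RSR: p² = 2 + d² − 2cos(α−β) + 2d(sin β − sin α) = 81.869751; p = √p² = 9.048191; φ = atan2(cos α − cos β, d − sin α + sin β) = -0.142368 rad; t = (α − φ) mod 2π = 2.419793 rad, q = (φ − β) mod 2π = 0.740999 rad → L = 2.58·(2.419793 + 9.048191 + 0.740999) = 2.58·12.208982 = 31.499173 m
LSR: p² = d² − 2 + 2cos(α−β) + 2d(sin α + sin β) = 105.783644; p = √p² = 10.285118; φ = atan2(−cos α − cos β, d + sin α + sin β) − atan2(−2, p) = 0.193464 rad; t = (φ − α) mod 2π = 4.199225 rad, q = (φ − β) mod 2π = 1.076830 rad → L = 2.58·(4.199225 + 10.285118 + 1.076830) = 2.58·15.561173 = 40.147825 m
RSL: p² = d² − 2 + 2cos(α−β) − 2d(sin α + sin β) = 106.300772; p = √p² = 10.310227; φ = atan2(cos α + cos β, d − sin α − sin β) − atan2(2, p) = -0.193004 rad; t = (α − φ) mod 2π = 2.470429 rad, q = (β − φ) mod 2π = 5.592823 rad → L = 2.58·(2.470429 + 10.310227 + 5.592823) = 2.58·18.373478 = 47.403574 m
RLR: c = (6 − d² + 2cos(α−β) + 2d(sin α − sin β))/8 = -9.233719, |c| > 1 → infeasible
LRL: c = (6 − d² + 2cos(α−β) − 2d(sin α − sin β))/8 = -17.276649, |c| > 1 → infeasible
Shortest: RSR with L = 31.499173 m ≈ 31.4992 m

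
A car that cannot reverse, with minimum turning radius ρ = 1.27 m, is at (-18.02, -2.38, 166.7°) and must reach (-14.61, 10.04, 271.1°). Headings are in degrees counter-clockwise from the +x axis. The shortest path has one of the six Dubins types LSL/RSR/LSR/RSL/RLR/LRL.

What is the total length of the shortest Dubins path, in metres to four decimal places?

Let ψ = atan2(Δy, Δx) = atan2(12.42, 3.41) = 74.6473° be the start→goal bearing.
Normalize: d = |goal − start| / ρ = 12.879616/1.27 = 10.141430, α = (θ_start − ψ) mod 360° = 92.0527° = 1.606622 rad, β = (θ_goal − ψ) mod 360° = 196.4527° = 3.428746 rad.
Common terms: sin α = 0.999358, cos α = -0.035818, sin β = -0.283223, cos β = -0.959054, cos(α−β) = -0.248690, d² = 102.848596. Work in radians in the unit-radius frame; every candidate has L = ρ·(t + p + q).
LSL: p² = 2 + d² − 2cos(α−β) + 2d(sin α − sin β) = 131.360393; p = √p² = 11.461256; φ = atan2(cos β − cos α, d + sin α − sin β) = -0.080640 rad; t = (φ − α) mod 2π = 4.595923 rad, q = (β − φ) mod 2π = 3.509386 rad → L = 1.27·(4.595923 + 11.461256 + 3.509386) = 1.27·19.566565 = 24.849538 m
RSR: p² = 2 + d² − 2cos(α−β) + 2d(sin β − sin α) = 79.331558; p = √p² = 8.906826; φ = atan2(cos α − cos β, d − sin α + sin β) = 0.103841 rad; t = (α − φ) mod 2π = 1.502781 rad, q = (φ − β) mod 2π = 2.958281 rad → L = 1.27·(1.502781 + 8.906826 + 2.958281) = 1.27·13.367888 = 16.977218 m
LSR: p² = d² − 2 + 2cos(α−β) + 2d(sin α + sin β) = 114.876487; p = √p² = 10.718045; φ = atan2(−cos α − cos β, d + sin α + sin β) − atan2(−2, p) = 0.275854 rad; t = (φ − α) mod 2π = 4.952417 rad, q = (φ − β) mod 2π = 3.130293 rad → L = 1.27·(4.952417 + 10.718045 + 3.130293) = 1.27·18.800755 = 23.876959 m
RSL: p² = d² − 2 + 2cos(α−β) − 2d(sin α + sin β) = 85.825944; p = √p² = 9.264229; φ = atan2(cos α + cos β, d − sin α − sin β) − atan2(2, p) = -0.317785 rad; t = (α − φ) mod 2π = 1.924407 rad, q = (β − φ) mod 2π = 3.746531 rad → L = 1.27·(1.924407 + 9.264229 + 3.746531) = 1.27·14.935167 = 18.967662 m
RLR: c = (6 − d² + 2cos(α−β) + 2d(sin α − sin β))/8 = -8.916445, |c| > 1 → infeasible
LRL: c = (6 − d² + 2cos(α−β) − 2d(sin α − sin β))/8 = -15.420049, |c| > 1 → infeasible
Shortest: RSR with L = 16.977218 m ≈ 16.9772 m

16.9772 m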